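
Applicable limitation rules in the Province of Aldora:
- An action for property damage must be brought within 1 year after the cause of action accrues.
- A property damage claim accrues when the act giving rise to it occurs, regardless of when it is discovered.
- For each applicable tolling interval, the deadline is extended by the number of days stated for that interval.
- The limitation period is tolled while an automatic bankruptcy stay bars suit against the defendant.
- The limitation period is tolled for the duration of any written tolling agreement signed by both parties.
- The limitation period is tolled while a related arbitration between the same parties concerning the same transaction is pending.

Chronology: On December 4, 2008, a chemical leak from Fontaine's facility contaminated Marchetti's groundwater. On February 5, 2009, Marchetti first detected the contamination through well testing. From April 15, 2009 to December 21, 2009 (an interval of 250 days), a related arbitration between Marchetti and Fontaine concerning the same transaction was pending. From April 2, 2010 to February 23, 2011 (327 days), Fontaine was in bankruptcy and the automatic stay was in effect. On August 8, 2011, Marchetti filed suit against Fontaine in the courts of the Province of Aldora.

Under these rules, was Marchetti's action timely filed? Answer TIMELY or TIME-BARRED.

TIME-BARRED

Because the rule ties accrual to occurrence, the claim accrued on December 4, 2008, not on the February 5, 2009 discovery date.
Adding the 1 year base period to December 4, 2008 gives a deadline of December 4, 2009, before any tolling.
The period was tolled for 250 days by the pending related arbitration (April 15, 2009 to December 21, 2009), pushing the deadline to August 11, 2010.
The automatic bankruptcy stay from April 2, 2010 to February 23, 2011 tolled the period for 327 days, extending the deadline to July 4, 2011.
The August 8, 2011 filing falls after the July 4, 2011 deadline; the claim is time-barred.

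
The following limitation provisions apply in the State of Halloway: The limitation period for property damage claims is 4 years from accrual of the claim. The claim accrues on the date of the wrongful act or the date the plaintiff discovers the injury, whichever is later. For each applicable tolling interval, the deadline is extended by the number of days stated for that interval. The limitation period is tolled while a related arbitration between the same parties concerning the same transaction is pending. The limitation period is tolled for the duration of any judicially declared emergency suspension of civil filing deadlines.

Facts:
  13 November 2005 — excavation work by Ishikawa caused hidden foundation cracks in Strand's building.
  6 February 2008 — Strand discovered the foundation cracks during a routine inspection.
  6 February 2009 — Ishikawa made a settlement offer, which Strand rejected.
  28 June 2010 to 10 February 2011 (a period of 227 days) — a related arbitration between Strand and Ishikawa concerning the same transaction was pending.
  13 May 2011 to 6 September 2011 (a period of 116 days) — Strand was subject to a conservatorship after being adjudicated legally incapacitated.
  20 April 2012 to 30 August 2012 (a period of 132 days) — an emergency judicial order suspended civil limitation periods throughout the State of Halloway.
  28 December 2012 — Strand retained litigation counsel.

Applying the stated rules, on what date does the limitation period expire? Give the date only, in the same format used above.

30 January 2013

Taking the later of the act (13 November 2005) and discovery (6 February 2008), the claim accrued on 6 February 2008.
4 years from 6 February 2008 is 6 February 2012.
The pending related arbitration from 28 June 2010 to 10 February 2011 tolled the period for 227 days, extending the deadline to 20 September 2012.
The period was tolled for 132 days by the emergency suspension of filing deadlines (20 April 2012 to 30 August 2012), pushing the deadline to 30 January 2013.
Although the plaintiff's incapacity ran from 13 May 2011 to 6 September 2011, the stated rules do not make that a tolling event, so it is disregarded.
Nothing else in the chronology tolls or restarts the period.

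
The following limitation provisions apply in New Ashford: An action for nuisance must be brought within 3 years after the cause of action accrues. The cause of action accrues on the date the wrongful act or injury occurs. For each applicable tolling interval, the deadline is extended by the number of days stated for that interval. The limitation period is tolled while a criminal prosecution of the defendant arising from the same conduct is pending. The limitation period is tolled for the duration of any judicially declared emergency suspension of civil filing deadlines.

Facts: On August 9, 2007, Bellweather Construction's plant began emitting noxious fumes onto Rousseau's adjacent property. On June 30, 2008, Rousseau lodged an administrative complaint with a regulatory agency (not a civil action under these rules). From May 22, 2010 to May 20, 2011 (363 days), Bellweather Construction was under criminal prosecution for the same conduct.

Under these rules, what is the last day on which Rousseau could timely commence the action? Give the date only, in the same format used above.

August 7, 2011

The claim accrued on August 9, 2007, when the wrongful act occurred.
3 years from August 9, 2007 is August 9, 2010.
Because the pending criminal prosecution ran from May 22, 2010 to May 20, 2011, the deadline is extended by 363 days to August 7, 2011.
None of the other events listed affects the running of the period under the stated rules.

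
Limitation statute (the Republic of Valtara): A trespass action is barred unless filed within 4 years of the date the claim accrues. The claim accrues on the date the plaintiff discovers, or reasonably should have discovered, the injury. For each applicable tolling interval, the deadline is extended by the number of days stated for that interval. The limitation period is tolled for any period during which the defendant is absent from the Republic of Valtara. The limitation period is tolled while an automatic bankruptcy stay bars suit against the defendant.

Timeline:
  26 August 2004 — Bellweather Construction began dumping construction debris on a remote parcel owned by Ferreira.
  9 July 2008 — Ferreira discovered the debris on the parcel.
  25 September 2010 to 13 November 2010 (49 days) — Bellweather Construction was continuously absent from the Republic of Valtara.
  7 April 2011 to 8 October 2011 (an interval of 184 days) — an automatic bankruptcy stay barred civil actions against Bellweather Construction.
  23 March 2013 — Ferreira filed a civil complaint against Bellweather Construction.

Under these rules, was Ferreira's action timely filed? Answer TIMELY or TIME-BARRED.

TIME-BARRED

Accrual is tied to discovery, so the period began on 9 July 2008 rather than on 26 August 2004 when the act occurred.
4 years from 9 July 2008 is 9 July 2012.
The period was tolled for 49 days by the defendant's absence from the jurisdiction (25 September 2010 to 13 November 2010), pushing the deadline to 27 August 2012.
The period was tolled for 184 days by the automatic bankruptcy stay (7 April 2011 to 8 October 2011), pushing the deadline to 27 February 2013.
Filing on 23 March 2013 missed the 27 February 2013 deadline — the action is time-barred.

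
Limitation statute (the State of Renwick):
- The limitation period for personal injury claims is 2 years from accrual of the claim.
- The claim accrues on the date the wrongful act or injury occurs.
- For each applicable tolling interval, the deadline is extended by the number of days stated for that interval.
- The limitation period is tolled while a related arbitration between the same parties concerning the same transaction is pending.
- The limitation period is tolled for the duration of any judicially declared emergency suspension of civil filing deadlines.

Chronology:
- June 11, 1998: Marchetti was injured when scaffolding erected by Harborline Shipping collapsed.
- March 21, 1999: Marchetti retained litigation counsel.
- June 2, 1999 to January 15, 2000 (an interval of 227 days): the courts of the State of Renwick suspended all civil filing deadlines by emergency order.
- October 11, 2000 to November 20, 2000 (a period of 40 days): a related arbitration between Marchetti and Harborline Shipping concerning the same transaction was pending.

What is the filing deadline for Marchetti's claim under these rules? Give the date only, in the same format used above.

The claim accrued on June 11, 1998, when the wrongful act occurred.
2 years from June 11, 1998 is June 11, 2000.
The period was tolled for 227 days by the emergency suspension of filing deadlines (June 2, 1999 to January 15, 2000), pushing the deadline to January 24, 2001.
The pending related arbitration from October 11, 2000 to November 20, 2000 tolled the period for 40 days, extending the deadline to March 5, 2001.
None of the other events listed affects the running of the period under the stated rules.

March 5, 2001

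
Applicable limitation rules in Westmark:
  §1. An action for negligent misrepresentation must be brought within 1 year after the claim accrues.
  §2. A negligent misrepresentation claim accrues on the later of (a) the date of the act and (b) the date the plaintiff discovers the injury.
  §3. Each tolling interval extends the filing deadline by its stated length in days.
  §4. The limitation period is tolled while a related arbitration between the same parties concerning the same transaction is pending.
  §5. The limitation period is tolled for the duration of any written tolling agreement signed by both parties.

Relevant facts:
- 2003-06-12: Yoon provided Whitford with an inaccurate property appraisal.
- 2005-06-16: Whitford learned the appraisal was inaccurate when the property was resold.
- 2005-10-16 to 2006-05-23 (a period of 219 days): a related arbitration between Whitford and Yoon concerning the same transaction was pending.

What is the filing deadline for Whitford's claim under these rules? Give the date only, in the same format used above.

Because discovery on 2005-06-16 post-dates the 2003-06-12 act, accrual under the later-of rule falls on 2005-06-16.
Adding the 1 year base period to 2005-06-16 gives a deadline of 2006-06-16, before any tolling.
Because the pending related arbitration ran from 2005-10-16 to 2006-05-23, the deadline is extended by 219 days to 2007-01-21.

2007-01-21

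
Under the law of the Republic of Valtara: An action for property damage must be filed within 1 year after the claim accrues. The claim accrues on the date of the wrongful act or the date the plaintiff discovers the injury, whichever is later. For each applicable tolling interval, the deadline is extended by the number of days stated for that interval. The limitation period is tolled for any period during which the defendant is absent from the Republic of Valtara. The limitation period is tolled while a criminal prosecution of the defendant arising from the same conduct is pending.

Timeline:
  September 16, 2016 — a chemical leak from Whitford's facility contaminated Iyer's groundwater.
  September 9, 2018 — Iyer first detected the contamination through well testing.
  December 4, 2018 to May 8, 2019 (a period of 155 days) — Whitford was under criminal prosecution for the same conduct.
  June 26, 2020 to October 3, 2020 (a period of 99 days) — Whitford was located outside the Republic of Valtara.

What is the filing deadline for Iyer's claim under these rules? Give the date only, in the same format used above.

The claim accrued on September 9, 2018 — the later of the September 16, 2016 act and the September 9, 2018 discovery.
The untolled deadline — 1 year after September 9, 2018 — is September 9, 2019.
The pending criminal prosecution from December 4, 2018 to May 8, 2019 tolled the period for 155 days, extending the deadline to February 11, 2020.
By the time the defendant's absence from the jurisdiction began on June 26, 2020, the limitation period had already expired on February 11, 2020; that interval cannot revive it.

February 11, 2020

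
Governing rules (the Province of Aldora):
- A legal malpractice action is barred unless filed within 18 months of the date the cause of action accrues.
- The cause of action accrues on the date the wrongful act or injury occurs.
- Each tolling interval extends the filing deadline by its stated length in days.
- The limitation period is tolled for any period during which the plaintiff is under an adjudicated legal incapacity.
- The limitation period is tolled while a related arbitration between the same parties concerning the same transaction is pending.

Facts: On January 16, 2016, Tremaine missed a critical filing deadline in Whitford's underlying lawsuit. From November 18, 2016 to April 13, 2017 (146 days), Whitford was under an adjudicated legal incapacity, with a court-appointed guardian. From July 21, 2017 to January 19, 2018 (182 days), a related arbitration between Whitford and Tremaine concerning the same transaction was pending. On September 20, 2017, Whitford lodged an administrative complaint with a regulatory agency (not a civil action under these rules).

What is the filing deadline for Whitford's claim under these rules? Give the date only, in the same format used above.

June 9, 2018

The cause of action accrued on January 16, 2016, the date of the act.
18 months from January 16, 2016 is July 16, 2017.
The period was tolled for 146 days by the plaintiff's legal incapacity (November 18, 2016 to April 13, 2017), pushing the deadline to December 9, 2017.
The pending related arbitration from July 21, 2017 to January 19, 2018 tolled the period for 182 days, extending the deadline to June 9, 2018.
None of the other events listed affects the running of the period under the stated rules.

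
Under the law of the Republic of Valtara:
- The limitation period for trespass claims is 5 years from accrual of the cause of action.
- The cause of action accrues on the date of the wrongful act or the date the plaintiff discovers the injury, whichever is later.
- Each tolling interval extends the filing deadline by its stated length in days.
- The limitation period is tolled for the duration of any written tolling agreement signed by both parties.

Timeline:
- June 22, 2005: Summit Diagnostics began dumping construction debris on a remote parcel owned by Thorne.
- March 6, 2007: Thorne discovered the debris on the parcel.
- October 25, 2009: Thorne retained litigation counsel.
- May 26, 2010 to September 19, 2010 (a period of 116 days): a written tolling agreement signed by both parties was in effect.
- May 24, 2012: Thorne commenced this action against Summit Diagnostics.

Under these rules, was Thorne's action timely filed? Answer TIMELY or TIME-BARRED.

The claim accrued on March 6, 2007 — the later of the June 22, 2005 act and the March 6, 2007 discovery.
5 years from March 6, 2007 is March 6, 2012.
Because the written tolling agreement ran from May 26, 2010 to September 19, 2010, the deadline is extended by 116 days to June 30, 2012.
The other events in the timeline have no effect on the limitation period under the stated rules.
Thorne filed on May 24, 2012, before the June 30, 2012 deadline, so the action is timely.

TIMELY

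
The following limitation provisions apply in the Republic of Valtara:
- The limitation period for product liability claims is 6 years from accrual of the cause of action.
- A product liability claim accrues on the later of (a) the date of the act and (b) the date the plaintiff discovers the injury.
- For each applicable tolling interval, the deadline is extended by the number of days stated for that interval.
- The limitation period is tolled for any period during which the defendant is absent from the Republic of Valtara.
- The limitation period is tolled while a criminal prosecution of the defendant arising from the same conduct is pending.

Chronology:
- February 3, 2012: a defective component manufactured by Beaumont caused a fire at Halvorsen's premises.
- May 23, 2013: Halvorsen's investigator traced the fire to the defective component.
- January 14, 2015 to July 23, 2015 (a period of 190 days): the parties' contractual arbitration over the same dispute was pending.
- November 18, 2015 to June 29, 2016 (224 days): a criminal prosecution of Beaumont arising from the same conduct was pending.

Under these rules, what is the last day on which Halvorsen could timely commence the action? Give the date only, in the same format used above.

The claim accrued on May 23, 2013 — the later of the February 3, 2012 act and the May 23, 2013 discovery.
6 years from May 23, 2013 is May 23, 2019.
Because the pending criminal prosecution ran from November 18, 2015 to June 29, 2016, the deadline is extended by 224 days to January 2, 2020.
Although a pending arbitration ran from January 14, 2015 to July 23, 2015, the stated rules do not make that a tolling event, so it is disregarded.

January 2, 2020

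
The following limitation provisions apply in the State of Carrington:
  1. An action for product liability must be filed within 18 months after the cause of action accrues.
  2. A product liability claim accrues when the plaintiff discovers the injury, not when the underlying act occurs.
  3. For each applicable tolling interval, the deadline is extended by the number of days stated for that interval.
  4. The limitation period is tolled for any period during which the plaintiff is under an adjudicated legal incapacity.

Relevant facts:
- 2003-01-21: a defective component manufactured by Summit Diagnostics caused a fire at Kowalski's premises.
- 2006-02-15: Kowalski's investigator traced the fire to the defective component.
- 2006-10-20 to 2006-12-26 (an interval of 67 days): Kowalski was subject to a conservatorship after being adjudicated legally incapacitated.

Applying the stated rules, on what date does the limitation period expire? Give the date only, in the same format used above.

2007-10-21

Under the discovery rule, the claim accrued on 2006-02-15, when Kowalski discovered the injury — not on the 2003-01-21 date of the underlying act.
Adding the 18 months base period to 2006-02-15 gives a deadline of 2007-08-15, before any tolling.
The plaintiff's legal incapacity from 2006-10-20 to 2006-12-26 tolled the period for 67 days, extending the deadline to 2007-10-21.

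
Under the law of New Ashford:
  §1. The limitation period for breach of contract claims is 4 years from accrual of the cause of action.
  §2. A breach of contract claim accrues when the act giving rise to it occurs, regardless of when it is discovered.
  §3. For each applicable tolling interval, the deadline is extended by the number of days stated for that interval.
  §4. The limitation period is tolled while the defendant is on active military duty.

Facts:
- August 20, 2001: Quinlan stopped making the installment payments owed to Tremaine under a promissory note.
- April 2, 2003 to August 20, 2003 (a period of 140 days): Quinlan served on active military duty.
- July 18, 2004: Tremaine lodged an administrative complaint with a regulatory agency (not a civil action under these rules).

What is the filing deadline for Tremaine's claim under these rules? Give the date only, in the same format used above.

January 7, 2006

The limitation period began to run on August 20, 2001.
4 years from August 20, 2001 is August 20, 2005.
The defendant's active military service from April 2, 2003 to August 20, 2003 tolled the period for 140 days, extending the deadline to January 7, 2006.
Nothing else in the chronology tolls or restarts the period.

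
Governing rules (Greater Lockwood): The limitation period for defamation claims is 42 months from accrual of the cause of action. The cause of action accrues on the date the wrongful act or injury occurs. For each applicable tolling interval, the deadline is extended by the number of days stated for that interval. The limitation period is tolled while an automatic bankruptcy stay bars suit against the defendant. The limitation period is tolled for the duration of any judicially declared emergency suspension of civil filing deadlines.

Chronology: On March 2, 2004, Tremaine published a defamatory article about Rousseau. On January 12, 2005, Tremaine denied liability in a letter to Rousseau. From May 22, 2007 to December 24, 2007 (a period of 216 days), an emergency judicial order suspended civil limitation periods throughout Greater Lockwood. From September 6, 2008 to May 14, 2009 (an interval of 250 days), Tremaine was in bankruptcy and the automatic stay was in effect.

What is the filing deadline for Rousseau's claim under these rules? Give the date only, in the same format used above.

The claim accrued on March 2, 2004, when the wrongful act occurred.
The untolled deadline — 42 months after March 2, 2004 — is September 2, 2007.
Because the emergency suspension of filing deadlines ran from May 22, 2007 to December 24, 2007, the deadline is extended by 216 days to April 5, 2008.
By the time the automatic bankruptcy stay began on September 6, 2008, the limitation period had already expired on April 5, 2008; that interval cannot revive it.
The other events in the timeline have no effect on the limitation period under the stated rules.

April 5, 2008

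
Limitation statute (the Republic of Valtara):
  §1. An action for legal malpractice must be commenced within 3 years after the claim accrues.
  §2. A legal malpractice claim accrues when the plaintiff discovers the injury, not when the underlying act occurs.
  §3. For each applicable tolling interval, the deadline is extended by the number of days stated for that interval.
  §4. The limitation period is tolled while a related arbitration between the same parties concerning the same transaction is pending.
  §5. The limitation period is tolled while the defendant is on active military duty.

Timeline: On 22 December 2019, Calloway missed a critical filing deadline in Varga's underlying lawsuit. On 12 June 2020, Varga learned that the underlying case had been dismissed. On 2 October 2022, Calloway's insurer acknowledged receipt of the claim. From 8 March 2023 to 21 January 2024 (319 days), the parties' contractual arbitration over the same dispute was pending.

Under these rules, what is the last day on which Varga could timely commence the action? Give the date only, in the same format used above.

26 April 2024

Accrual is tied to discovery, so the period began on 12 June 2020 rather than on 22 December 2019 when the act occurred.
The untolled deadline — 3 years after 12 June 2020 — is 12 June 2023.
The period was tolled for 319 days by the pending related arbitration (8 March 2023 to 21 January 2024), pushing the deadline to 26 April 2024.
Nothing else in the chronology tolls or restarts the period.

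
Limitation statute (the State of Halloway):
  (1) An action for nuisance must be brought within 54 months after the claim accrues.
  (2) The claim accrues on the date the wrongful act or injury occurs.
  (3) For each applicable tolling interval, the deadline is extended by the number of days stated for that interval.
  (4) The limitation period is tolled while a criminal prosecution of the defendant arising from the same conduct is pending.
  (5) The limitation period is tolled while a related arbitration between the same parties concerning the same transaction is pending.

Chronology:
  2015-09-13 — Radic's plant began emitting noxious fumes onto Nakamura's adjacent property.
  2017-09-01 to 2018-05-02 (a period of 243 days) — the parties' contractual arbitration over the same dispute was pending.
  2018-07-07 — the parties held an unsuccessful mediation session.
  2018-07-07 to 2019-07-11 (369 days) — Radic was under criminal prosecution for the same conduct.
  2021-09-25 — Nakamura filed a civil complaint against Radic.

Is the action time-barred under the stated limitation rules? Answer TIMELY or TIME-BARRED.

TIMELY

The claim accrued on 2015-09-13, the date of the act.
Adding the 54 months base period to 2015-09-13 gives a deadline of 2020-03-13, before any tolling.
The period was tolled for 243 days by the pending related arbitration (2017-09-01 to 2018-05-02), pushing the deadline to 2020-11-11.
The pending criminal prosecution from 2018-07-07 to 2019-07-11 tolled the period for 369 days, extending the deadline to 2021-11-15.
The other events in the timeline have no effect on the limitation period under the stated rules.
Filing on 2021-09-25 beat the 2021-11-15 deadline — the action is timely.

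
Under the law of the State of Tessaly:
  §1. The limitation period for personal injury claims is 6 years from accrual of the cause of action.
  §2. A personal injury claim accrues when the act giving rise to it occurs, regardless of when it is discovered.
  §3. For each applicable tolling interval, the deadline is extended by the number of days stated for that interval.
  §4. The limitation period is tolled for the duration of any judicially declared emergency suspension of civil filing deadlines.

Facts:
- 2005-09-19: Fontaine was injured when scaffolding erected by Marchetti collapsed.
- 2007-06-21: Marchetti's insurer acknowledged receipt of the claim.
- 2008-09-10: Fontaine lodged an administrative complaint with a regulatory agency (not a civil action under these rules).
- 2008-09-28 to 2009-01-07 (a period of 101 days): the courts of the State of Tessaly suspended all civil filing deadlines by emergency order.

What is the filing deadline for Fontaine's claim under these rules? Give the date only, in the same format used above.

The cause of action accrued on 2005-09-19, the date of the act.
The untolled deadline — 6 years after 2005-09-19 — is 2011-09-19.
The period was tolled for 101 days by the emergency suspension of filing deadlines (2008-09-28 to 2009-01-07), pushing the deadline to 2011-12-29.
None of the other events listed affects the running of the period under the stated rules.

2011-12-29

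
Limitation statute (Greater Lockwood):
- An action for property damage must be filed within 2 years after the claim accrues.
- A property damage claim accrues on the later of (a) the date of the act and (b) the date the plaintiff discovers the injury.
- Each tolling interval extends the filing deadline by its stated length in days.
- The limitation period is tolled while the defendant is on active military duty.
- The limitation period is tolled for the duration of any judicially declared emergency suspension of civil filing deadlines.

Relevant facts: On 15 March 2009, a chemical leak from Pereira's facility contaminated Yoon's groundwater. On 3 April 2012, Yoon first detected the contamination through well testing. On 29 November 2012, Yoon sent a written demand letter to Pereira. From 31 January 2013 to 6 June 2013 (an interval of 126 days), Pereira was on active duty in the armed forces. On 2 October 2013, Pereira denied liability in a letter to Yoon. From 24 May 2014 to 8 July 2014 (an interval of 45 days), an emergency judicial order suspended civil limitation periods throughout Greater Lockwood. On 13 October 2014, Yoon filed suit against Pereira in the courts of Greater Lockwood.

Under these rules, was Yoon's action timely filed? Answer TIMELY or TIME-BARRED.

TIME-BARRED

Taking the later of the act (15 March 2009) and discovery (3 April 2012), the claim accrued on 3 April 2012.
Adding the 2 years base period to 3 April 2012 gives a deadline of 3 April 2014, before any tolling.
The defendant's active military service from 31 January 2013 to 6 June 2013 tolled the period for 126 days, extending the deadline to 7 August 2014.
Because the emergency suspension of filing deadlines ran from 24 May 2014 to 8 July 2014, the deadline is extended by 45 days to 21 September 2014.
The other events in the timeline have no effect on the limitation period under the stated rules.
The 13 October 2014 filing falls after the 21 September 2014 deadline; the claim is time-barred.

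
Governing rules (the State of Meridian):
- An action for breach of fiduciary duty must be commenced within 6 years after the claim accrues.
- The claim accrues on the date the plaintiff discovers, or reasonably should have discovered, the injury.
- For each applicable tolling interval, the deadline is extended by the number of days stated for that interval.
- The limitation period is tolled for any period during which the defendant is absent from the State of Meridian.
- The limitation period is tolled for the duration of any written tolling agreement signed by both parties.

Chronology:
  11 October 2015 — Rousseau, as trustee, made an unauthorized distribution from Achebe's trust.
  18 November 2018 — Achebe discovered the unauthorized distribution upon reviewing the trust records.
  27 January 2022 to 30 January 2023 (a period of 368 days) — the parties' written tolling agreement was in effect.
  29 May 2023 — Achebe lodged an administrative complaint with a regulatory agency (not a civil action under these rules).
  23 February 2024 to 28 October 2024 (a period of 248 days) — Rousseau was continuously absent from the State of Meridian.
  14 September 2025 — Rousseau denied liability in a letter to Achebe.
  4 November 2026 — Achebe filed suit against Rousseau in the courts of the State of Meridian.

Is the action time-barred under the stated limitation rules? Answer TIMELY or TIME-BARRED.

TIME-BARRED

The claim did not accrue until Achebe discovered the injury on 18 November 2018; the 11 October 2015 act date does not start the clock under the stated rule.
6 years from 18 November 2018 is 18 November 2024.
The written tolling agreement from 27 January 2022 to 30 January 2023 tolled the period for 368 days, extending the deadline to 21 November 2025.
Because the defendant's absence from the jurisdiction ran from 23 February 2024 to 28 October 2024, the deadline is extended by 248 days to 27 July 2026.
Nothing else in the chronology tolls or restarts the period.
Filing on 4 November 2026 missed the 27 July 2026 deadline — the action is time-barred.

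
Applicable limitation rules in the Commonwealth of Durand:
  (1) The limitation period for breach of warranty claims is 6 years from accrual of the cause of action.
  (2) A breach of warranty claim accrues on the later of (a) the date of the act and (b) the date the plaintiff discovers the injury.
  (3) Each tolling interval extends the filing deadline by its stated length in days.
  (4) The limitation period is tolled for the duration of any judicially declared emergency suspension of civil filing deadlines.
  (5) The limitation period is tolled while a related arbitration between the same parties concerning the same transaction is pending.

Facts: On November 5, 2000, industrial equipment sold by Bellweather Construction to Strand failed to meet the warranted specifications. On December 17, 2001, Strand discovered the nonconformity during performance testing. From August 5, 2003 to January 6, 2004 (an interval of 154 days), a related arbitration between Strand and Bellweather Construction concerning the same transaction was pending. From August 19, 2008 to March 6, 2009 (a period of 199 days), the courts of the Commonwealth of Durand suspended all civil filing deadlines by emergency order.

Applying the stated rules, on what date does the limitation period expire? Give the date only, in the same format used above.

Taking the later of the act (November 5, 2000) and discovery (December 17, 2001), the claim accrued on December 17, 2001.
6 years from December 17, 2001 is December 17, 2007.
The pending related arbitration from August 5, 2003 to January 6, 2004 tolled the period for 154 days, extending the deadline to May 19, 2008.
The emergency suspension of filing deadlines from August 19, 2008 to March 6, 2009 began after the period had already run on May 19, 2008, so it has no tolling effect.

May 19, 2008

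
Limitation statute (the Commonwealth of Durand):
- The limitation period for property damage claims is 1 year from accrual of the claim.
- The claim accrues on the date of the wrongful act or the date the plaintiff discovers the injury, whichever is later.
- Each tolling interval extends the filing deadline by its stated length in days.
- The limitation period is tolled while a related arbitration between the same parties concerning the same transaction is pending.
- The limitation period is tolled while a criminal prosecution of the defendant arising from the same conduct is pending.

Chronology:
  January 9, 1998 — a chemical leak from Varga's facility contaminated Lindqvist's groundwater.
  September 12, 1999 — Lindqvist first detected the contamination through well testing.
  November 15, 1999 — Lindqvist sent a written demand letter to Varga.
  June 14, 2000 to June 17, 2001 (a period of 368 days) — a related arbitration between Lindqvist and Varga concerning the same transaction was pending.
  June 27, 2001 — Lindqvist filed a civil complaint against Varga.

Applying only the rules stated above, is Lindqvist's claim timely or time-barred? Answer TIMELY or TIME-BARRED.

TIMELY

Because discovery on September 12, 1999 post-dates the January 9, 1998 act, accrual under the later-of rule falls on September 12, 1999.
The untolled deadline — 1 year after September 12, 1999 — is September 12, 2000.
The pending related arbitration from June 14, 2000 to June 17, 2001 tolled the period for 368 days, extending the deadline to September 15, 2001.
None of the other events listed affects the running of the period under the stated rules.
Filing on June 27, 2001 beat the September 15, 2001 deadline — the action is timely.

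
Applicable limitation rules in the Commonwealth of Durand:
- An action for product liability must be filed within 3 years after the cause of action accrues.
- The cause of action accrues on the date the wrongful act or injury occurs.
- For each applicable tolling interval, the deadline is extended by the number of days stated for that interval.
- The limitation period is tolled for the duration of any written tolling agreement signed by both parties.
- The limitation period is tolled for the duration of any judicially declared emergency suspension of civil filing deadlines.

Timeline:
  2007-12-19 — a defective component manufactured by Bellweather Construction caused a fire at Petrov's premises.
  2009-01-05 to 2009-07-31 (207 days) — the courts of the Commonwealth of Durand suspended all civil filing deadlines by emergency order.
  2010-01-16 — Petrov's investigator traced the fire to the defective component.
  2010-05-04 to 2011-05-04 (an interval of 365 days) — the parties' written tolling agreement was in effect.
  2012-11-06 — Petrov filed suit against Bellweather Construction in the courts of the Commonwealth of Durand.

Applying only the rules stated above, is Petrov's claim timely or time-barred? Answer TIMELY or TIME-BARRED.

TIME-BARRED

Because the rule ties accrual to occurrence, the claim accrued on 2007-12-19, not on the 2010-01-16 discovery date.
3 years from 2007-12-19 is 2010-12-19.
Because the emergency suspension of filing deadlines ran from 2009-01-05 to 2009-07-31, the deadline is extended by 207 days to 2011-07-14.
The written tolling agreement from 2010-05-04 to 2011-05-04 tolled the period for 365 days, extending the deadline to 2012-07-13.
Filing on 2012-11-06 missed the 2012-07-13 deadline — the action is time-barred.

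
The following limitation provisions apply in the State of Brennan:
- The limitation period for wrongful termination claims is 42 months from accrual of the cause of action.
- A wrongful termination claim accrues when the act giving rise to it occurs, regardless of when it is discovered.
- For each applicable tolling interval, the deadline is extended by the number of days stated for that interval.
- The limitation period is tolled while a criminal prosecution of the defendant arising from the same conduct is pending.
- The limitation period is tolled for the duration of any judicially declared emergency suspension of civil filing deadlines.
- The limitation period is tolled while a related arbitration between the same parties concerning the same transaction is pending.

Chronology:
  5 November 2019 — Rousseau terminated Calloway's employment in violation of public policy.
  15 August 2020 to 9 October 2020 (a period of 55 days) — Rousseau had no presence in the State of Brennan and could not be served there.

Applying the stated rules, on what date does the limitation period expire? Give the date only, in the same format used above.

5 May 2023

The claim accrued on 5 November 2019, when the wrongful act occurred.
42 months from 5 November 2019 is 5 May 2023.
Although the defendant's absence ran from 15 August 2020 to 9 October 2020, the stated rules do not make that a tolling event, so it is disregarded.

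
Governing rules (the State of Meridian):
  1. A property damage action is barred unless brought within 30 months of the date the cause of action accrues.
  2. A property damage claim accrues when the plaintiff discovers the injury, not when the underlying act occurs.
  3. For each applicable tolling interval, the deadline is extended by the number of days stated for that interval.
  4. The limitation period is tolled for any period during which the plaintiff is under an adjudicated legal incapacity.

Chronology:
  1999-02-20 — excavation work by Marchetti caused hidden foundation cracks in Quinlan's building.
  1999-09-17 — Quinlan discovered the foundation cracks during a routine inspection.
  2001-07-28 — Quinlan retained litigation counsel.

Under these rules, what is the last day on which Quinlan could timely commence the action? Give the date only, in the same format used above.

Under the discovery rule, the claim accrued on 1999-09-17, when Quinlan discovered the injury — not on the 1999-02-20 date of the underlying act.
30 months from 1999-09-17 is 2002-03-17.
Nothing else in the chronology tolls or restarts the period.

2002-03-17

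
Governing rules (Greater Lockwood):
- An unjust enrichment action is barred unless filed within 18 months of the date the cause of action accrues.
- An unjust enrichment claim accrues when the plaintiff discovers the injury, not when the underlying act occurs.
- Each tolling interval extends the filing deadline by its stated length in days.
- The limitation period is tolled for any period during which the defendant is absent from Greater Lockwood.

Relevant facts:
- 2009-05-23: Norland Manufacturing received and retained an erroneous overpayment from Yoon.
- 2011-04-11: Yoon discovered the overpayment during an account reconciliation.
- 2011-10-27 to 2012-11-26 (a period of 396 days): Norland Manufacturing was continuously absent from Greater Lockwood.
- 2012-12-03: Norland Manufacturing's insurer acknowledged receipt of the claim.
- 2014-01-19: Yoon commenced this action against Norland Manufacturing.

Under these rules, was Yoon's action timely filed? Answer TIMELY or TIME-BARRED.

Under the discovery rule, the claim accrued on 2011-04-11, when Yoon discovered the injury — not on the 2009-05-23 date of the underlying act.
Adding the 18 months base period to 2011-04-11 gives a deadline of 2012-10-11, before any tolling.
Because the defendant's absence from the jurisdiction ran from 2011-10-27 to 2012-11-26, the deadline is extended by 396 days to 2013-11-11.
Nothing else in the chronology tolls or restarts the period.
Filing on 2014-01-19 missed the 2013-11-11 deadline — the action is time-barred.

TIME-BARRED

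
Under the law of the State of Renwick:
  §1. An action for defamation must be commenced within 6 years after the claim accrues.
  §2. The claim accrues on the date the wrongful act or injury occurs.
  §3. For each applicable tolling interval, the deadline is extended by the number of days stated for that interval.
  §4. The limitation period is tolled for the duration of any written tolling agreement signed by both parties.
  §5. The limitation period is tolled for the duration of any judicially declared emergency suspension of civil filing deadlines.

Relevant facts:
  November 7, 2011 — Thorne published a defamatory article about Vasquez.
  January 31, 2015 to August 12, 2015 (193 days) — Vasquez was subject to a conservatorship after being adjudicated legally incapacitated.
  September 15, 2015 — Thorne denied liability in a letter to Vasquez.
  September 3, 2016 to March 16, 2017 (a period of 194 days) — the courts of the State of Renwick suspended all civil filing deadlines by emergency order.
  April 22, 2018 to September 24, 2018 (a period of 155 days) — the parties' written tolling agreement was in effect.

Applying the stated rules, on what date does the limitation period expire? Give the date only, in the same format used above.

The claim accrued on November 7, 2011, the date of the act.
Adding the 6 years base period to November 7, 2011 gives a deadline of November 7, 2017, before any tolling.
Because the emergency suspension of filing deadlines ran from September 3, 2016 to March 16, 2017, the deadline is extended by 194 days to May 20, 2018.
Because the written tolling agreement ran from April 22, 2018 to September 24, 2018, the deadline is extended by 155 days to October 22, 2018.
The plaintiff's legal incapacity from January 31, 2015 to August 12, 2015 does not toll the period, because no stated rule makes the plaintiff's incapacity a tolling event.
None of the other events listed affects the running of the period under the stated rules.

October 22, 2018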